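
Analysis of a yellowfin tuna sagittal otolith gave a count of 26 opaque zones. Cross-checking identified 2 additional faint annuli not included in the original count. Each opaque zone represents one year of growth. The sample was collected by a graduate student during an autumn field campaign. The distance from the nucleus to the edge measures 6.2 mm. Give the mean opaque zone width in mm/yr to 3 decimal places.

0.221 mm/yr

After corrections the count is 26 + 2 = 28 opaque zones.
Mean rate = 6.2 mm / 28 years ≈ 0.221 mm/yr.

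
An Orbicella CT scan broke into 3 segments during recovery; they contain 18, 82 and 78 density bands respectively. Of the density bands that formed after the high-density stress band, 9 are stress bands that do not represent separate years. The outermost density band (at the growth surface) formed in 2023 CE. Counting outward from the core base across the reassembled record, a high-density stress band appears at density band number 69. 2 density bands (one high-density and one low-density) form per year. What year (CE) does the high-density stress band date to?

Total density bands = 18 + 82 + 78 = 178.
Between density band 69 and the growth surface there are 178 − 69 = 109 density bands.
Excluding 9 false density bands: 109 − 9 = 100.
Dividing by 2 density bands per year: 100 / 2 = 50 years.
Counting back 50 years from 2023 CE places the high-density stress band in 2023 − 50 = 1973 CE.

1973 CE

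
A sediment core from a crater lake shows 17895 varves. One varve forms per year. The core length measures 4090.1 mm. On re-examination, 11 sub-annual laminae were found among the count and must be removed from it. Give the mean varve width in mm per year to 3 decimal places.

True varve count = 17895 − 11 = 17884.
Mean rate = 4090.1 mm / 17884 years ≈ 0.229 mm per year.

0.229 mm per year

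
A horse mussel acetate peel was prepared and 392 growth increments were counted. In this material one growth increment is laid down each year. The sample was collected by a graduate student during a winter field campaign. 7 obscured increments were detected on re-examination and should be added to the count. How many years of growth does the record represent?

After corrections the count is 392 + 7 = 399 growth increments.
At one growth increment per year, that is 399 years.

399 years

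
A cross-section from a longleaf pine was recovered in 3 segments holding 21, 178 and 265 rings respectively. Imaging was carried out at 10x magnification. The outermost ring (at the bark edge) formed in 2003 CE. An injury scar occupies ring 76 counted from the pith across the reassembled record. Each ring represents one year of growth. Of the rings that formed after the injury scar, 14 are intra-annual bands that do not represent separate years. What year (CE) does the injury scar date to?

Total rings = 21 + 178 + 265 = 464.
The injury scar sits at ring 76 from the pith, so 464 − 76 = 388 rings formed after it.
388 − 14 false = 374 true rings after the injury scar.
Counting back 374 years from 2003 CE places the injury scar in 2003 − 374 = 1629 CE.

1629 CE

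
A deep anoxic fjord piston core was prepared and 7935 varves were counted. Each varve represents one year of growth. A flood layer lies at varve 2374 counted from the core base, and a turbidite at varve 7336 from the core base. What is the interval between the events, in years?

7336 − 2374 = 4962 varves lie between the two events.
That is 4962 years at one varve per year.

4962 yr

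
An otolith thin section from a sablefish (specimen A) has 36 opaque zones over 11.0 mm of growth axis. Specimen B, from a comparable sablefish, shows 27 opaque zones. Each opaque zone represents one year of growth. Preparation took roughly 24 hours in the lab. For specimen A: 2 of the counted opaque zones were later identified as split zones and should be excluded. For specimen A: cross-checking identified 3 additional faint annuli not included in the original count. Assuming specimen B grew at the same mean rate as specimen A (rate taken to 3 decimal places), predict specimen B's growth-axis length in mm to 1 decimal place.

Specimen A: after corrections the count is 36 − 2 + 3 = 37 opaque zones.
A: 11.0 mm over 37 years gives 11.0 / 37 ≈ 0.297 mm/year.
For B, 0.297 mm/year × 27 years = 8.0 mm.

8.0 mm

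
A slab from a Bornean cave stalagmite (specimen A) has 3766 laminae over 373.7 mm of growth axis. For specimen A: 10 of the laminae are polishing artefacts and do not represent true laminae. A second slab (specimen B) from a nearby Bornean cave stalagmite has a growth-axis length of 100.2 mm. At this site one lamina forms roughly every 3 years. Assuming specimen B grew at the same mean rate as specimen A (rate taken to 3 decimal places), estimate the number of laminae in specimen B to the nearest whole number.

Specimen A: correcting the raw count gives 3766 − 10 = 3756 true laminae.
Specimen A: multiplying by 3 years per lamina: 3756 × 3 = 11268 years.
A: Mean rate = 373.7 mm / 11268 years ≈ 0.033 mm per year.
For B, 100.2 / 0.033 = 3036.36 years; at 3 years per lamina that is 3036.36 / 3 ≈ 1012 laminae.

1012 laminae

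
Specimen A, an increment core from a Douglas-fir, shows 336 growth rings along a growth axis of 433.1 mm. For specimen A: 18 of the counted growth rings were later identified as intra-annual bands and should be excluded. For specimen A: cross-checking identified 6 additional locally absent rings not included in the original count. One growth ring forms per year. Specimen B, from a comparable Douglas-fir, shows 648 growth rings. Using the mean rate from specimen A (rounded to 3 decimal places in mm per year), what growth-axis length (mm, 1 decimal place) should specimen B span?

Specimen A: adjusted count: 336 − 18 + 6 = 324 growth rings.
A: 433.1 mm over 324 years gives 433.1 / 324 ≈ 1.337 mm/yr.
For B, 1.337 mm/year × 648 years = 866.4 mm.

866.4 mm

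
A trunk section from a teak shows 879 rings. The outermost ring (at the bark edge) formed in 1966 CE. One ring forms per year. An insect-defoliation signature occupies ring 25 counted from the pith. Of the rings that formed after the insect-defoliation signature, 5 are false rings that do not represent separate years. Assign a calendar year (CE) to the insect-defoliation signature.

879 − 25 = 854 rings lie beyond the insect-defoliation signature toward the bark edge.
Removing the 5 false rings leaves 854 − 5 = 849 true rings beyond the insect-defoliation signature.
Counting back 849 years from 1966 CE places the insect-defoliation signature in 1966 − 849 = 1117 CE.

1117 CE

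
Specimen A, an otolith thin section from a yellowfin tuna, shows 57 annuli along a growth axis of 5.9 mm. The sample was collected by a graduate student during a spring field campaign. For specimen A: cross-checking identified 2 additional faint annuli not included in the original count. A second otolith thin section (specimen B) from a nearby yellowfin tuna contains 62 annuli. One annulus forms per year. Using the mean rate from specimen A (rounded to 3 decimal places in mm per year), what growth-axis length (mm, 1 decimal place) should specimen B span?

6.2 mm

Specimen A: true annulus count = 57 + 2 = 59.
A: 5.9 mm over 59 years gives 5.9 / 59 ≈ 0.100 mm per year.
Length of B = 0.100 × 62 = 6.2 mm.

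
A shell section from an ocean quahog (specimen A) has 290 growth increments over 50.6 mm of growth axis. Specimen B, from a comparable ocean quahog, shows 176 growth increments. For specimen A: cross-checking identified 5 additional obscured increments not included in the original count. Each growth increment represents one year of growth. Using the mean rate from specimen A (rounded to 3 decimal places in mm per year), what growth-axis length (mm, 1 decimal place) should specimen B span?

30.3 mm

Specimen A: correcting the raw count gives 290 + 5 = 295 true growth increments.
A: Mean rate = 50.6 mm / 295 years ≈ 0.172 mm/year.
Length of B = 0.172 × 176 = 30.3 mm.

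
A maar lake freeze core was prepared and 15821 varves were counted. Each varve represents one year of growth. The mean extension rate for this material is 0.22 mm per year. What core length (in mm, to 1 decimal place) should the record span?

15821 years of growth are recorded.
Predicted length = 0.22 mm/year × 15821 years = 3480.6 mm.

3480.6 mm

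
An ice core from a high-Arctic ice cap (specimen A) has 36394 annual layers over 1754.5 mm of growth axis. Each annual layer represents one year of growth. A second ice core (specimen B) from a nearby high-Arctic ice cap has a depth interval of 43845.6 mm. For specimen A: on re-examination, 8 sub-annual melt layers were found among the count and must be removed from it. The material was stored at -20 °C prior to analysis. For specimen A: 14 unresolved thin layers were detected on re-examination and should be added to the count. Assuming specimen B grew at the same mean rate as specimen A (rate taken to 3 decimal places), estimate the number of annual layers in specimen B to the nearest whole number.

Specimen A: true annual layer count = 36394 − 8 + 14 = 36400.
A: Mean rate = 1754.5 mm / 36400 years ≈ 0.048 mm per year.
Specimen B: 43845.6 mm / 0.048 mm per year = 913450.00 years ≈ 913450 annual layers.

913450 annual layers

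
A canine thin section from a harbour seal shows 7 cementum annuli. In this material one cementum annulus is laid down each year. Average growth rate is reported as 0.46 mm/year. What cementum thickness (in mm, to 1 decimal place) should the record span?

3.2 mm

The record spans 7 years at 0.46 mm per year.
Length ≈ 0.46 × 7 = 3.2 mm.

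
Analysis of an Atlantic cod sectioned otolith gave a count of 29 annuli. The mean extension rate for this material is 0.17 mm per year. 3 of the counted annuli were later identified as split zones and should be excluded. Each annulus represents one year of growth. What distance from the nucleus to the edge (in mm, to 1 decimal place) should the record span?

Adjusted count: 29 − 3 = 26 annuli.
26 years at 0.17 mm/year gives 0.17 × 26 = 4.4 mm.

4.4 mm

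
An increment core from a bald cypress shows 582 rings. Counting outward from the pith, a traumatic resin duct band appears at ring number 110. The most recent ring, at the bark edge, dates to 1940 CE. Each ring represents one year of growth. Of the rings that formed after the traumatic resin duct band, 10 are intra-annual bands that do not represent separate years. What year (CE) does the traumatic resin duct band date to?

1478 CE

582 − 110 = 472 rings lie beyond the traumatic resin duct band toward the bark edge.
Removing the 10 false rings leaves 472 − 10 = 462 true rings beyond the traumatic resin duct band.
1940 − 462 = 1478 CE.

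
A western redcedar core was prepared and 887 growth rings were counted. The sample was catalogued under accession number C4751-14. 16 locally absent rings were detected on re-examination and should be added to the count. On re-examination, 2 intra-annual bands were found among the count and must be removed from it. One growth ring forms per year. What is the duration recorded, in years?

901 yr

True growth ring count = 887 − 2 + 16 = 901.
With a one-to-one growth ring periodicity this is 901 years.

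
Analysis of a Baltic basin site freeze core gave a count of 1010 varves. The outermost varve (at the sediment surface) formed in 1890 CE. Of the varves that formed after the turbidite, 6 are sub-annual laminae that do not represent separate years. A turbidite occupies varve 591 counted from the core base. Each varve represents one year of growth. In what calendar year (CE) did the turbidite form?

Between varve 591 and the sediment surface there are 1010 − 591 = 419 varves.
419 − 6 false = 413 true varves after the turbidite.
Counting back 413 years from 1890 CE places the turbidite in 1890 − 413 = 1477 CE.

1477 CE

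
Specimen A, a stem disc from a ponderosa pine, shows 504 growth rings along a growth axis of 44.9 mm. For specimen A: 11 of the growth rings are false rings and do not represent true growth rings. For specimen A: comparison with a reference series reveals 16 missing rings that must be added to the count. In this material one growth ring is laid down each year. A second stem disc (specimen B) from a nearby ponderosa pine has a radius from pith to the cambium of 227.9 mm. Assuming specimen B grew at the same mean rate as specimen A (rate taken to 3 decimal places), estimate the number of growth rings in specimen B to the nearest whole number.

Specimen A: true growth ring count = 504 − 11 + 16 = 509.
A: Mean rate = 44.9 mm / 509 years ≈ 0.088 mm/year.
For B, 227.9 / 0.088 = 2589.77 years ≈ 2590 growth rings.

2590 growth rings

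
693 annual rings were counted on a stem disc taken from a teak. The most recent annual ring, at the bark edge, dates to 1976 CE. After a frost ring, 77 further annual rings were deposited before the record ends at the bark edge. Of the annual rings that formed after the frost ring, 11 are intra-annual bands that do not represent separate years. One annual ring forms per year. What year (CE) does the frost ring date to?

1910 CE

77 annual rings post-date the frost ring.
Excluding 11 false annual rings: 77 − 11 = 66.
Counting back 66 years from 1976 CE places the frost ring in 1976 − 66 = 1910 CE.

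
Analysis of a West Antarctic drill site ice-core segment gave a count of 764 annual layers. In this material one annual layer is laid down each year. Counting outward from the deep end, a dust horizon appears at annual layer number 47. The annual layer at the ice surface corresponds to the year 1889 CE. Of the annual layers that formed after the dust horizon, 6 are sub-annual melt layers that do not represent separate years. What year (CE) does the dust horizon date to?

1178 CE

764 − 47 = 717 annual layers lie beyond the dust horizon toward the ice surface.
Removing the 6 false annual layers leaves 717 − 6 = 711 true annual layers beyond the dust horizon.
Counting back 711 years from 1889 CE places the dust horizon in 1889 − 711 = 1178 CE.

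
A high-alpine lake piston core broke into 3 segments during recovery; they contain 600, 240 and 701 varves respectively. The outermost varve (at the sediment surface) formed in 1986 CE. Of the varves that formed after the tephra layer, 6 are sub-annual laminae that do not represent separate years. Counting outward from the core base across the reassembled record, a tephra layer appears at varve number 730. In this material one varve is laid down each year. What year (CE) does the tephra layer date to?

1181 CE

Total varves = 600 + 240 + 701 = 1541.
Between varve 730 and the sediment surface there are 1541 − 730 = 811 varves.
Removing the 6 false varves leaves 811 − 6 = 805 true varves beyond the tephra layer.
The varve at the sediment surface is 1986 CE, so the tephra layer dates to 1986 − 805 = 1181 CE.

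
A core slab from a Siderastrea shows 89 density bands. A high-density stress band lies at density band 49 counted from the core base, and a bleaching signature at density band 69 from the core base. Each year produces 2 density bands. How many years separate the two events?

10 yr

69 − 49 = 20 density bands lie between the two events.
With 2 density bands per year, 20 / 2 = 10 years.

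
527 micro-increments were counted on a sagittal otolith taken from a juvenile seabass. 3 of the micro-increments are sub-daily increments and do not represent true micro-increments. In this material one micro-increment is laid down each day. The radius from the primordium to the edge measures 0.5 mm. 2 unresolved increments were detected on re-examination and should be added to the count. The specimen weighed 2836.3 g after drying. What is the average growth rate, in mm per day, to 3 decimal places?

0.001 mm per day

Correcting the raw count gives 527 − 3 + 2 = 526 true micro-increments.
0.5 mm over 526 days gives 0.5 / 526 ≈ 0.001 mm per day.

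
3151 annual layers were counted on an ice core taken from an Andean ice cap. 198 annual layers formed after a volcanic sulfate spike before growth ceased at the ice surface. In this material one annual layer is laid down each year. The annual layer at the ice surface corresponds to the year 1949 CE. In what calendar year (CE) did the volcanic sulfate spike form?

198 annual layers formed after the volcanic sulfate spike.
The annual layer at the ice surface is 1949 CE, so the volcanic sulfate spike dates to 1949 − 198 = 1751 CE.

1751 CE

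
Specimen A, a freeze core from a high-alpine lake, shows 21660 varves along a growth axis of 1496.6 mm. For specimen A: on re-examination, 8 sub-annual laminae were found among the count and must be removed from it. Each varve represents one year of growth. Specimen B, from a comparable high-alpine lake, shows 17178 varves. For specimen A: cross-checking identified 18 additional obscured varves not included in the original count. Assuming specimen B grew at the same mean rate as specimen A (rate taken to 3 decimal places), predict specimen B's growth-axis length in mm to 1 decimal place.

1185.3 mm

Specimen A: adjusted count: 21660 − 8 + 18 = 21670 varves.
A: Mean rate = 1496.6 mm / 21670 years ≈ 0.069 mm per year.
For B, 0.069 mm/year × 17178 years = 1185.3 mm.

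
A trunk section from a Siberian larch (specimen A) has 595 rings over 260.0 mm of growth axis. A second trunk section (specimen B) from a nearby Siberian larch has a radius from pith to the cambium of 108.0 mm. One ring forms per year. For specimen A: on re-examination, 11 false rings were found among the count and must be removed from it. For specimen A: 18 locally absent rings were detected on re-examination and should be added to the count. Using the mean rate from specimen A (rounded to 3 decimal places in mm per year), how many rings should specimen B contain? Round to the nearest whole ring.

250 rings

Specimen A: true ring count = 595 − 11 + 18 = 602.
A: 260.0 mm over 602 years gives 260.0 / 602 ≈ 0.432 mm per year.
B spans 108.0 / 0.432 = 250.00 years ≈ 250 rings.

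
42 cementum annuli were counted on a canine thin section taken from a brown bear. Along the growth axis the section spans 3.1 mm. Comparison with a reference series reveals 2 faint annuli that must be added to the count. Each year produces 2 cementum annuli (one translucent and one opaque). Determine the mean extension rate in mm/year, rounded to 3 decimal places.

Adjusted count: 42 + 2 = 44 cementum annuli.
44 cementum annuli at 2 per year is 44 / 2 = 22 years.
Mean rate = 3.1 mm / 22 years ≈ 0.141 mm/year.

0.141 mm/year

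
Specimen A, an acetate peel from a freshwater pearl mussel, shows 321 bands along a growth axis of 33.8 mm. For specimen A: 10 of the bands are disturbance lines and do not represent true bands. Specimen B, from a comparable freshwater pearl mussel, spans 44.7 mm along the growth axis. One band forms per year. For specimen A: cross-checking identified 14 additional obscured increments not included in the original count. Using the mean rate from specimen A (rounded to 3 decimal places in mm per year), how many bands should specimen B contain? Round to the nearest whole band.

430 bands

Specimen A: correcting the raw count gives 321 − 10 + 14 = 325 true bands.
A: 33.8 mm over 325 years gives 33.8 / 325 ≈ 0.104 mm/yr.
Specimen B: 44.7 mm / 0.104 mm per year = 429.81 years ≈ 430 bands.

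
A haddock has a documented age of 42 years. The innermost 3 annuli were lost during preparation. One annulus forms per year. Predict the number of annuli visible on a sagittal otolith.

39 annuli

At one annulus per year, 42 years correspond to 42 annuli.
42 − 3 missed = 39 annuli expected in the prepared section.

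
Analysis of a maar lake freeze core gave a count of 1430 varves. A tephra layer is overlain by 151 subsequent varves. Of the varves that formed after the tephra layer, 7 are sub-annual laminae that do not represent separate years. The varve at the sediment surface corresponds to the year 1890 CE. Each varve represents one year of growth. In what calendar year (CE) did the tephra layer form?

151 varves formed after the tephra layer.
151 − 7 false = 144 true varves after the tephra layer.
The varve at the sediment surface is 1890 CE, so the tephra layer dates to 1890 − 144 = 1746 CE.

1746 CE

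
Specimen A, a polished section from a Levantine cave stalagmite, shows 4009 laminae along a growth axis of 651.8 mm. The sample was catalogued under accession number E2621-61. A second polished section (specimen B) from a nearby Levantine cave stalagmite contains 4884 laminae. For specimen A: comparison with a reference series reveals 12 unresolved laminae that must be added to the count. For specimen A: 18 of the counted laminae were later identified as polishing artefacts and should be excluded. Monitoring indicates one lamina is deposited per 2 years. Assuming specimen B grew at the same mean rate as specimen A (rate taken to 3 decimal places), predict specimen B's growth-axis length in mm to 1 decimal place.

791.2 mm

Specimen A: adjusted count: 4009 − 18 + 12 = 4003 laminae.
Specimen A: multiplying by 2 years per lamina: 4003 × 2 = 8006 years.
A: 651.8 mm over 8006 years gives 651.8 / 8006 ≈ 0.081 mm/yr.
Specimen B: 4884 laminae at 2 years each span 4884 × 2 = 9768 years. B's length ≈ 0.081 × 9768 = 791.2 mm.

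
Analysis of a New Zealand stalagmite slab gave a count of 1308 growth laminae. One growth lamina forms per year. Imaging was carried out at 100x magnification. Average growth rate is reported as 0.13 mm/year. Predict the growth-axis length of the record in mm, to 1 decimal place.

170.0 mm

1308 years of growth are recorded.
Predicted length = 0.13 mm/year × 1308 years = 170.0 mm.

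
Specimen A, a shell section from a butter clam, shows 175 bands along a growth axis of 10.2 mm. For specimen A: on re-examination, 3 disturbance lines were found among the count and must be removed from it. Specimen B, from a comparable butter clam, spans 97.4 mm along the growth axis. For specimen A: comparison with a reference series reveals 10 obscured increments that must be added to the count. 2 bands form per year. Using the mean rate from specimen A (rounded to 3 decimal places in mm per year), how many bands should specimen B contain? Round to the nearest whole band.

1739 bands

Specimen A: adjusted count: 175 − 3 + 10 = 182 bands.
Specimen A: with 2 bands per year, 182 / 2 = 91 years.
A: Extension rate ≈ 10.2 / 91 = 0.112 mm/yr.
B spans 97.4 / 0.112 = 869.64 years; at 2 bands per year that is 869.64 × 2 ≈ 1739 bands.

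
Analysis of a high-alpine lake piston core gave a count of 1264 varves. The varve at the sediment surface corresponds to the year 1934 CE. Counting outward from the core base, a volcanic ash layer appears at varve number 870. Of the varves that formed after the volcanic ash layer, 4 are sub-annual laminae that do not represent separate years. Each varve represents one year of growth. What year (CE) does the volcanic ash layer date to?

1264 − 870 = 394 varves lie beyond the volcanic ash layer toward the sediment surface.
394 − 4 false = 390 true varves after the volcanic ash layer.
The varve at the sediment surface is 1934 CE, so the volcanic ash layer dates to 1934 − 390 = 1544 CE.

1544 CE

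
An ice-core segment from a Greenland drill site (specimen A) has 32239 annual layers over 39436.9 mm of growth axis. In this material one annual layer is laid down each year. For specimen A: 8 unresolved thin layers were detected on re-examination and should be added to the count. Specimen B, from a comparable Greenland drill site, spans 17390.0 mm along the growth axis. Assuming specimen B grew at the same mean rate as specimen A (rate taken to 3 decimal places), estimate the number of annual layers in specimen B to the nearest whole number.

14219 annual layers

Specimen A: adjusted count: 32239 + 8 = 32247 annual layers.
A: Extension rate ≈ 39436.9 / 32247 = 1.223 mm per year.
B spans 17390.0 / 1.223 = 14219.13 years ≈ 14219 annual layers.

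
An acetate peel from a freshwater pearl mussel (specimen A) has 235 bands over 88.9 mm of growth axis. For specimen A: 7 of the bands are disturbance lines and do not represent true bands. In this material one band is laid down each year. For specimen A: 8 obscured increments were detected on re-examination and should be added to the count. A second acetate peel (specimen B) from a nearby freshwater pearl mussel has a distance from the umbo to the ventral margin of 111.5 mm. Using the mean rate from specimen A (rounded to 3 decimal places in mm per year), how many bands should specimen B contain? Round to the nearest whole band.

296 bands

Specimen A: correcting the raw count gives 235 − 7 + 8 = 236 true bands.
A: Extension rate ≈ 88.9 / 236 = 0.377 mm/year.
Specimen B: 111.5 mm / 0.377 mm per year = 295.76 years ≈ 296 bands.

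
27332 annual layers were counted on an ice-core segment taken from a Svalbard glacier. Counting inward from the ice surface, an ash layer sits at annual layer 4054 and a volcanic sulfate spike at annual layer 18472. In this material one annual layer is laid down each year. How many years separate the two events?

Separation: 18472 − 4054 = 14418 annual layers.
At one annual layer per year, 14418 years elapsed between them.

14418 yr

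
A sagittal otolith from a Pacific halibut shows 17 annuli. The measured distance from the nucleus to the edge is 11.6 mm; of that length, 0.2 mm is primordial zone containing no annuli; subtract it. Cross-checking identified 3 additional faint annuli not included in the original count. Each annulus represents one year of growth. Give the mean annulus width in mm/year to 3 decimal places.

0.570 mm/year

After corrections the count is 17 + 3 = 20 annuli.
Removing the 0.2 mm offcut leaves 11.6 − 0.2 = 11.4 mm.
11.4 mm over 20 years gives 11.4 / 20 ≈ 0.570 mm/year.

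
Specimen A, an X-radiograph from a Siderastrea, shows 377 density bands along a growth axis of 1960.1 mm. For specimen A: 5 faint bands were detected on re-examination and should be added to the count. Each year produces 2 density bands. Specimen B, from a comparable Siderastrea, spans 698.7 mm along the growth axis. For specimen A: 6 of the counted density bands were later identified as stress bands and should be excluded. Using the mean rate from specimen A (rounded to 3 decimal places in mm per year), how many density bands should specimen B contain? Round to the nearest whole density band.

Specimen A: true density band count = 377 − 6 + 5 = 376.
Specimen A: dividing by 2 density bands per year: 376 / 2 = 188 years.
A: Mean rate = 1960.1 mm / 188 years ≈ 10.426 mm per year.
Specimen B: 698.7 mm / 10.426 mm per year = 67.02 years; at 2 density bands per year that is 67.02 × 2 ≈ 134 density bands.

134 density bands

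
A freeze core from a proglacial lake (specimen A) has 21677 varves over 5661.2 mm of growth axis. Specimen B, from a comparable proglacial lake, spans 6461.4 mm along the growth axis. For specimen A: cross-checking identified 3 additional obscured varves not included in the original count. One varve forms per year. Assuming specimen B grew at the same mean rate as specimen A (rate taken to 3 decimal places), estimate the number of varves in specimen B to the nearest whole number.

24756 varves

Specimen A: correcting the raw count gives 21677 + 3 = 21680 true varves.
A: Extension rate ≈ 5661.2 / 21680 = 0.261 mm/year.
Specimen B: 6461.4 mm / 0.261 mm per year = 24756.32 years ≈ 24756 varves.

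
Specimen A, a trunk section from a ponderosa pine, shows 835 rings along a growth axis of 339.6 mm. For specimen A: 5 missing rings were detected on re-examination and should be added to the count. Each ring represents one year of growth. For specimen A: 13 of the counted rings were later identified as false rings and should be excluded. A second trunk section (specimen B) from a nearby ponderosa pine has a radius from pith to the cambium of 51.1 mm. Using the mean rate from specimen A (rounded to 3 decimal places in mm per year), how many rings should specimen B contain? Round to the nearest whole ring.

124 rings

Specimen A: true ring count = 835 − 13 + 5 = 827.
A: Mean rate = 339.6 mm / 827 years ≈ 0.411 mm/year.
B spans 51.1 / 0.411 = 124.33 years ≈ 124 rings.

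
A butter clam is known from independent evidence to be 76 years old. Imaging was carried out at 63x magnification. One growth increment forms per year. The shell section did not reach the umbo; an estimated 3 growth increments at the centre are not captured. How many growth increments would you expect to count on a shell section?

One growth increment per year gives 76 growth increments over 76 years.
Subtracting the 3 growth increments not captured gives 76 − 3 = 73 growth increments in the record.

73 growth increments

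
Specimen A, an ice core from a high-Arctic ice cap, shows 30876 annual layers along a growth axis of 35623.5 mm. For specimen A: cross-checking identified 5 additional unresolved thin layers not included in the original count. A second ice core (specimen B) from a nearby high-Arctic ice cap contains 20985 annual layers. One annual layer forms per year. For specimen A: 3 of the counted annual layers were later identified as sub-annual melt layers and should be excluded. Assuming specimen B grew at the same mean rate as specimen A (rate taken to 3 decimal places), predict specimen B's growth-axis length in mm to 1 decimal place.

24216.7 mm

Specimen A: correcting the raw count gives 30876 − 3 + 5 = 30878 true annual layers.
A: 35623.5 mm over 30878 years gives 35623.5 / 30878 ≈ 1.154 mm per year.
For B, 1.154 mm/year × 20985 years = 24216.7 mm.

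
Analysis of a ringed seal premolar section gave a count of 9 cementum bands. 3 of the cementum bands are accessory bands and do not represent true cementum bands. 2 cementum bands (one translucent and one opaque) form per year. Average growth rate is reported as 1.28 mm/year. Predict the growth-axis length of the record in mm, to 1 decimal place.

3.8 mm

After corrections the count is 9 − 3 = 6 cementum bands.
6 cementum bands at 2 per year is 6 / 2 = 3 years.
Length ≈ 1.28 × 3 = 3.8 mm.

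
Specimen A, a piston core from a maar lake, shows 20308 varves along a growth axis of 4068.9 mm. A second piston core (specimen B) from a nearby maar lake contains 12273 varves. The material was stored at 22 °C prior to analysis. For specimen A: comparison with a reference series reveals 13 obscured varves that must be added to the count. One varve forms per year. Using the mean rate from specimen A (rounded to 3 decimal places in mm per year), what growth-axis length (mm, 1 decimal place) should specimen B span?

Specimen A: true varve count = 20308 + 13 = 20321.
A: 4068.9 mm over 20321 years gives 4068.9 / 20321 ≈ 0.200 mm per year.
Length of B = 0.200 × 12273 = 2454.6 mm.

2454.6 mm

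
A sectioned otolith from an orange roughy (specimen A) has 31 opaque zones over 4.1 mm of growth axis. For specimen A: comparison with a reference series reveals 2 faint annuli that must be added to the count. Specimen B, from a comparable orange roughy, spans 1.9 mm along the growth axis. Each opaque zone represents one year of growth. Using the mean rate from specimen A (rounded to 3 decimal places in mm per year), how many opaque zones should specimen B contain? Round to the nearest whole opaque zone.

15 opaque zones

Specimen A: after corrections the count is 31 + 2 = 33 opaque zones.
A: Mean rate = 4.1 mm / 33 years ≈ 0.124 mm/yr.
For B, 1.9 / 0.124 = 15.32 years ≈ 15 opaque zones.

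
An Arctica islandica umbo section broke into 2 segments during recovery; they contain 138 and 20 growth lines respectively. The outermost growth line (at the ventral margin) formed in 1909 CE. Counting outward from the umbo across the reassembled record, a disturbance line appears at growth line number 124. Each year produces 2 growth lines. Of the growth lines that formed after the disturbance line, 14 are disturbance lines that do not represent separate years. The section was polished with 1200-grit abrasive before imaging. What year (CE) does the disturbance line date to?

1899 CE

Total growth lines = 138 + 20 = 158.
The disturbance line sits at growth line 124 from the umbo, so 158 − 124 = 34 growth lines formed after it.
Removing the 14 false growth lines leaves 34 − 14 = 20 true growth lines beyond the disturbance line.
Dividing by 2 growth lines per year: 20 / 2 = 10 years.
The growth line at the ventral margin is 1909 CE, so the disturbance line dates to 1909 − 10 = 1899 CE.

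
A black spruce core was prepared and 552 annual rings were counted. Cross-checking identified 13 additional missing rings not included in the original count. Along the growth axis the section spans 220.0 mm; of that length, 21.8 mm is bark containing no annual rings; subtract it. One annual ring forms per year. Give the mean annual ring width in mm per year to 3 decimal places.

After corrections the count is 552 + 13 = 565 annual rings.
The growth record spans 220.0 − 21.8 = 198.2 mm.
Extension rate ≈ 198.2 / 565 = 0.351 mm per year.

0.351 mm per year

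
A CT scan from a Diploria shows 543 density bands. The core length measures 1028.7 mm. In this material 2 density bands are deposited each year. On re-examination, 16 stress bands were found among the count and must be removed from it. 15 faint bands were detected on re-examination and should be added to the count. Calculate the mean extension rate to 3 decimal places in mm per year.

3.796 mm per year

Adjusted count: 543 − 16 + 15 = 542 density bands.
Dividing by 2 density bands per year: 542 / 2 = 271 years.
1028.7 mm over 271 years gives 1028.7 / 271 ≈ 3.796 mm per year.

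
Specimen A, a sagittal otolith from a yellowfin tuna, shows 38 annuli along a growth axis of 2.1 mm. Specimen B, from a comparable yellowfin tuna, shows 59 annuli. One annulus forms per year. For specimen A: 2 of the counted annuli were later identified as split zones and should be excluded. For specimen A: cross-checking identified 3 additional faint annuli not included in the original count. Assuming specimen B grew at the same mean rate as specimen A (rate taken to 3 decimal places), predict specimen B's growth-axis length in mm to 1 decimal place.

3.2 mm

Specimen A: true annulus count = 38 − 2 + 3 = 39.
A: Mean rate = 2.1 mm / 39 years ≈ 0.054 mm/yr.
For B, 0.054 mm/year × 59 years = 3.2 mm.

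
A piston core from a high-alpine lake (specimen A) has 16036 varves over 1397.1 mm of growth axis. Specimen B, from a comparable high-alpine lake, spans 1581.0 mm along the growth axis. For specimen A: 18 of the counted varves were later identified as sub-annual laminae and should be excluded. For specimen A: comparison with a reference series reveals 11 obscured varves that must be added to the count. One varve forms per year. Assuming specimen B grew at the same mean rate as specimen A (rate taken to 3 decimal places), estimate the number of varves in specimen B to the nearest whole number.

Specimen A: adjusted count: 16036 − 18 + 11 = 16029 varves.
A: 1397.1 mm over 16029 years gives 1397.1 / 16029 ≈ 0.087 mm/year.
For B, 1581.0 / 0.087 = 18172.41 years ≈ 18172 varves.

18172 varves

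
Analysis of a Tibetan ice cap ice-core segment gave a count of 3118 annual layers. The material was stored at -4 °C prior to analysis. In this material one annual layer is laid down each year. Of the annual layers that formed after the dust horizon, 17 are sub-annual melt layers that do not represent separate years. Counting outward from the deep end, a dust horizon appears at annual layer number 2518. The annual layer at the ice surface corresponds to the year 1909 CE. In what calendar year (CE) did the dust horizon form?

1326 CE

Between annual layer 2518 and the ice surface there are 3118 − 2518 = 600 annual layers.
600 − 17 false = 583 true annual layers after the dust horizon.
Counting back 583 years from 1909 CE places the dust horizon in 1909 − 583 = 1326 CE.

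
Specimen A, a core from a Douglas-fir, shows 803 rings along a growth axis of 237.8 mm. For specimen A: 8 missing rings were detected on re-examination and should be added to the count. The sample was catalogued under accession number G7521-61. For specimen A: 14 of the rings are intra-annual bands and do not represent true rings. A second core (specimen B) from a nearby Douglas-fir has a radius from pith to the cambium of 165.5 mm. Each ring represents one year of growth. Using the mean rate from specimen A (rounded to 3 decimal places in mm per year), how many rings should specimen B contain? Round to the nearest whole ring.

Specimen A: adjusted count: 803 − 14 + 8 = 797 rings.
A: Extension rate ≈ 237.8 / 797 = 0.298 mm per year.
For B, 165.5 / 0.298 = 555.37 years ≈ 555 rings.

555 rings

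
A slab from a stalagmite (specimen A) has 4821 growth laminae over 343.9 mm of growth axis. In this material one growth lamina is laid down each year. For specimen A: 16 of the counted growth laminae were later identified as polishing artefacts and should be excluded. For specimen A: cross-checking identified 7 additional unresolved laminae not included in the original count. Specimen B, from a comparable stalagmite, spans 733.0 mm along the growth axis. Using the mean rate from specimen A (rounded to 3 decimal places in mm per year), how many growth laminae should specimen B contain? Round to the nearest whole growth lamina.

10324 growth laminae

Specimen A: after corrections the count is 4821 − 16 + 7 = 4812 growth laminae.
A: 343.9 mm over 4812 years gives 343.9 / 4812 ≈ 0.071 mm/yr.
Specimen B: 733.0 mm / 0.071 mm per year = 10323.94 years ≈ 10324 growth laminae.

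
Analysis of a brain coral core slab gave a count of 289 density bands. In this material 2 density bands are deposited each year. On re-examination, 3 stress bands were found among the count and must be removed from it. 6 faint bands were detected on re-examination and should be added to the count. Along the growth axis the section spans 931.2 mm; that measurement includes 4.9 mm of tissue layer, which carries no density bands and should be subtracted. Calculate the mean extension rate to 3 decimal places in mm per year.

Adjusted count: 289 − 3 + 6 = 292 density bands.
With 2 density bands per year, 292 / 2 = 146 years.
Removing the 4.9 mm offcut leaves 931.2 − 4.9 = 926.3 mm.
926.3 mm over 146 years gives 926.3 / 146 ≈ 6.345 mm per year.

6.345 mm per year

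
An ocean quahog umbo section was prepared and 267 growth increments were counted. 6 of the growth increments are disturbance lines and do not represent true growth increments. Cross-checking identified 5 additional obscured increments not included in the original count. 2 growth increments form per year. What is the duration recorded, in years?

After corrections the count is 267 − 6 + 5 = 266 growth increments.
Dividing by 2 growth increments per year: 266 / 2 = 133 years.

133 years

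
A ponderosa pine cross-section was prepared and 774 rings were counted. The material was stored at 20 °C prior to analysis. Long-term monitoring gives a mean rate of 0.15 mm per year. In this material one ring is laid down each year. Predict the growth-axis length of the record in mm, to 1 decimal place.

116.1 mm

The record spans 774 years at 0.15 mm per year.
774 years at 0.15 mm/year gives 0.15 × 774 = 116.1 mm.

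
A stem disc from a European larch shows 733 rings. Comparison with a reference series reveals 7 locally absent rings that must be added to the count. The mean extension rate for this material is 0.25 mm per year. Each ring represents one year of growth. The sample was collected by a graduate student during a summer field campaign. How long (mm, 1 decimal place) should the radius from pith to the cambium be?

185.0 mm

Correcting the raw count gives 733 + 7 = 740 true rings.
Predicted length = 0.25 mm/year × 740 years = 185.0 mm.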